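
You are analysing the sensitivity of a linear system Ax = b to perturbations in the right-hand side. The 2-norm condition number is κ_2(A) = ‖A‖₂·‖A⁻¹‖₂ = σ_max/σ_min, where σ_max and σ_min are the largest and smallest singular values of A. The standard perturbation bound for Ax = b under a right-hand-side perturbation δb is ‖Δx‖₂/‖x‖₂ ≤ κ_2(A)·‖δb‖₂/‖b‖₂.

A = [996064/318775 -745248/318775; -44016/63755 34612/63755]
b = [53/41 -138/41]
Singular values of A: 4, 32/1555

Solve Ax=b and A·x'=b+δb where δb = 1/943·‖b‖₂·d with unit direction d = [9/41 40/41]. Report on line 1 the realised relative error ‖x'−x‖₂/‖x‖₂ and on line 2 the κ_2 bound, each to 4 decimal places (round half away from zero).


largest singular value 4, smallest 32/1555
κ_2(A) = 4 / (32/1555) = 194.3750
bound on ‖Δx‖/‖x‖: κ·ε = 194.3750·1/943 = 0.2061
solve Ax = b  →  x = [-87.0688 -116.9250]
‖b‖ = 3.6056, ‖x‖ = 145.7821
Δx = A⁻¹·δb where δb = 1/943·3.6056·d; ‖Δx‖ = 0.1858
relative error = 0.0013
realised/bound (from unrounded values) ≈ 0.0062

0.0013
0.2061


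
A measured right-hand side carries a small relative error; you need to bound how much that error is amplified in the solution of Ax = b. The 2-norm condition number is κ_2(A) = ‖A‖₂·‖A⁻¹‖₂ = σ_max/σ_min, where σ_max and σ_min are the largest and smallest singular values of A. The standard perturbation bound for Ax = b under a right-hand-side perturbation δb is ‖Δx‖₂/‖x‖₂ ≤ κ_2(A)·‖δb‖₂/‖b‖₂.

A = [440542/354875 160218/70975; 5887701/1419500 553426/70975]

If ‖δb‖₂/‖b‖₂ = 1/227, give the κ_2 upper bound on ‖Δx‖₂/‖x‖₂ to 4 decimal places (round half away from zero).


1.1771

M = AᵀA = [60432414601/3223968400 2832590277/80599210; 2832590277/80599210 531120232/8059921]. tr(M)=944223209/11155600, det(M)=279841/2788900
λ_max, λ_min = (944223209/11155600 ± √891507519706104081/124447411360000)/2 = 2116/25, 529/446224
κ_2(A) = √(λ_max/λ_min) = √((2116/25) / (529/446224)) = 267.2000
perturbation bound = 267.2000·1/227 = 1.1771


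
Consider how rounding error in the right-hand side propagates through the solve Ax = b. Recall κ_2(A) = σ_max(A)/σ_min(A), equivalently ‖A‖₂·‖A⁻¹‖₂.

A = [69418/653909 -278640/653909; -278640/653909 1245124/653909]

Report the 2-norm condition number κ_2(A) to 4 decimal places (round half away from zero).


form AᵀA = [49053604/254370601 -217896480/254370601; -217896480/254370601 968455696/254370601] with trace 605300/151321 and determinant 64/151321
λ_max, λ_min = (605300/151321 ± √366349351824/22898045041)/2 = 4, 16/151321
κ = σ_max/σ_min = 2/(4/389) = 194.5000

194.5000


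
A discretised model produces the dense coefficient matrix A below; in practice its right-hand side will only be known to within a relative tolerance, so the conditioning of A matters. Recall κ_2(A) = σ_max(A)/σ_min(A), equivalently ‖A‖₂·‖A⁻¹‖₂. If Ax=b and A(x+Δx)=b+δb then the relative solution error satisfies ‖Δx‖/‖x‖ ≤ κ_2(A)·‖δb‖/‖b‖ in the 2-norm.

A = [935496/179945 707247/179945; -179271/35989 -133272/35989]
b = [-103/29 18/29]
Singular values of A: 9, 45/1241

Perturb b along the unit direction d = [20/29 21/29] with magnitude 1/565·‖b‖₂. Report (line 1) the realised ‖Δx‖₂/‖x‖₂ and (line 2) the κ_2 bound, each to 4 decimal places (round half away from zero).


largest singular value 9, smallest 45/1241
κ = σ_max/σ_min = 9/(45/1241) = 248.2000
worst-case relative error ≤ 248.2000 × 1/565 = 0.4393
solve Ax = b  →  x = [32.8267 -44.3244]
2-norm of b is 3.6056; of x, 55.1566
Δx = A⁻¹·δb where δb = 1/565·3.6056·d; ‖Δx‖ = 0.1760
realised ‖Δx‖/‖x‖ = 0.0032
so the bound overstates the realised error by a factor of ≈ 137.6791 (computed from the unrounded values)

0.0032
0.4393


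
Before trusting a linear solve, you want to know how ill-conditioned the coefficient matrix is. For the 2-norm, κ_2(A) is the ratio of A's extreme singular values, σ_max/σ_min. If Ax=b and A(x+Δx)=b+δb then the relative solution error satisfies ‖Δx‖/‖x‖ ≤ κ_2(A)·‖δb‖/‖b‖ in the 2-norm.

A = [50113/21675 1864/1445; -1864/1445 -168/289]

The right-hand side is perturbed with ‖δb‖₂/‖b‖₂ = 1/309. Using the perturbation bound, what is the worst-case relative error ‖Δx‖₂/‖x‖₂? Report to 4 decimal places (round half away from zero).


0.0910

AᵀA = [11394721/1625625 404488/108375; 404488/108375 14464/7225]; tr = 50689/5625, det = 64/625
solving λ² − 50689/5625·λ + 64/625 = 0 gives λ = 9, 64/5625
κ = σ_max/σ_min = 3/(8/75) = 28.1250
κ_2(A)·‖δb‖/‖b‖ = 0.0910


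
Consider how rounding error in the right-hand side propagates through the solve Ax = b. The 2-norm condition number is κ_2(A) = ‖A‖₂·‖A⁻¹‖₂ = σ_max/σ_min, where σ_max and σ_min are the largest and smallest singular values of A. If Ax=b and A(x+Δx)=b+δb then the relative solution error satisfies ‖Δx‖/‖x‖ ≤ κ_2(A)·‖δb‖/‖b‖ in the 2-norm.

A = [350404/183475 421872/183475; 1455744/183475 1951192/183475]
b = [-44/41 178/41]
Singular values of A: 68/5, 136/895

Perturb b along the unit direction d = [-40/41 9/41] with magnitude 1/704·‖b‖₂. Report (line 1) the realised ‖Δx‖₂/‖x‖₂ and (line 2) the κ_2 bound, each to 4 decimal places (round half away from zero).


0.0032
0.1271

σ_max = 68/5, σ_min = 136/895
κ = σ_max/σ_min = (68/5)/(136/895) = 89.5000
perturbation bound = 89.5000·1/704 = 0.1271
solve Ax = b  →  x = [-10.3529 8.1324]
‖b‖ = 4.4721, ‖x‖ = 13.1651
with δb = [-0.0062 0.0014], A·Δx = δb → ‖Δx‖ = 0.0418
dividing the unrounded norms, ‖Δx‖/‖x‖ = 0.0032
realised/bound (from unrounded values) ≈ 0.0250


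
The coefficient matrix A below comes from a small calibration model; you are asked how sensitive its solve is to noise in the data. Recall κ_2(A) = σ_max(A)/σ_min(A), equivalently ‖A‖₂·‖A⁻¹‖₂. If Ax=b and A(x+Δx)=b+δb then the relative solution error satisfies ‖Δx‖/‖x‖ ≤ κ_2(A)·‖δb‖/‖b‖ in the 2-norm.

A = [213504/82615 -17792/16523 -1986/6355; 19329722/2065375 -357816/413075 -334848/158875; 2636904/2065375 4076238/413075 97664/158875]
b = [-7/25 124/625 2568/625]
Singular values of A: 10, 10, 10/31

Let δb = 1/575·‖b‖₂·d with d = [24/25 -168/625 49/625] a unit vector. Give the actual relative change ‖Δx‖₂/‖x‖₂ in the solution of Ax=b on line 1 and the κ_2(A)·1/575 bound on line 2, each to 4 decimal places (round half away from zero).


largest singular value 10, smallest 10/31
κ = σ_max/σ_min = 10/(10/31) = 31.0000
perturbation bound = 31.0000·1/575 = 0.0539
solve Ax = b  →  x = [0.0638 0.4068 0.0220]
2-norm of b is 4.1231; of x, 0.4123
re-solving with b+δb shifts x by Δx of norm 0.0222
relative error = 0.0539
realised/bound = 1 exactly: the bound is attained for this b and d

0.0539
0.0539


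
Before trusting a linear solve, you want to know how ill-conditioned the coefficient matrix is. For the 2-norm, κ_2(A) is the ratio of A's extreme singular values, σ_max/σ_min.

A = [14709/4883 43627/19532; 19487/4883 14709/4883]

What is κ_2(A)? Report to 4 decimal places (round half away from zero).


AᵀA = [596097850/23843689 1788246675/95374756; 1788246675/95374756 5364990025/381499024]; tr = 14902555625/381499024, det = 9765625/381499024
eigenvalues of AᵀA: λ = (tr ± √(tr²−4·det))/2 = 625/16, 15625/23843689
so κ_2 = √((625/16) / (15625/23843689)) = 244.1500

244.1500


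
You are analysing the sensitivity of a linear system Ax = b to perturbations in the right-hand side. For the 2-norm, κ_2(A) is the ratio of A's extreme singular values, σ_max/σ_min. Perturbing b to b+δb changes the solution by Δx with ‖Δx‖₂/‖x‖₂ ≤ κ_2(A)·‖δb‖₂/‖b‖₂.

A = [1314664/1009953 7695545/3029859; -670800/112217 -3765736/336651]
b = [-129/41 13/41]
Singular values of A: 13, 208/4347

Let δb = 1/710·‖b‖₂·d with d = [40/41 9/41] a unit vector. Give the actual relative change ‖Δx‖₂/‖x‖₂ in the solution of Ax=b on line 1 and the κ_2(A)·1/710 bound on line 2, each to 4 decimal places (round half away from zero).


0.0015
0.3827

from the listed singular values, σ₁ = 13, σ_n = 208/4347
κ = σ_max/σ_min = 13/(208/4347) = 271.6875
κ_2(A)·‖δb‖/‖b‖ = 0.3827
solve Ax = b  →  x = [55.2848 -29.5724]
‖b‖ = 3.1623, ‖x‖ = 62.6972
δb = ε·‖b‖·d = [0.0043 0.0010]; solving A·Δx = δb gives ‖Δx‖ = 0.0931
realised ‖Δx‖/‖x‖ = 0.0015
so the bound overstates the realised error by a factor of ≈ 257.7456 (computed from the unrounded values)


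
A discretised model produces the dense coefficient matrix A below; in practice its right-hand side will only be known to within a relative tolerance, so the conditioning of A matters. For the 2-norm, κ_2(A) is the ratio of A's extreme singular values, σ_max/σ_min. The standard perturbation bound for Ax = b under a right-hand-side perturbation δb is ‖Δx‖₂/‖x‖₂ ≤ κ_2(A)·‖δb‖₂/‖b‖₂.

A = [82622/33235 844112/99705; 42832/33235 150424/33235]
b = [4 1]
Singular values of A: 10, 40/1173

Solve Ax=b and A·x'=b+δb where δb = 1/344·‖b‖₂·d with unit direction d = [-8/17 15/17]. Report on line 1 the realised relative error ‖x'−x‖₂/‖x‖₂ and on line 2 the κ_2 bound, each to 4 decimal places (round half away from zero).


from the listed singular values, σ₁ = 10, σ_n = 40/1173
κ_2(A) = 10 / (40/1173) = 293.2500
perturbation bound = 293.2500·1/344 = 0.8525
solve Ax = b  →  x = [28.2640 -7.8270]
‖b‖₂ = 4.1231 and ‖x‖₂ = 29.3277
re-solving with b+δb shifts x by Δx of norm 0.3515
relative error = 0.0120
tightness: 0.0120 against a bound of 0.8525 (unrounded ratio ≈ 0.0141)

0.0120
0.8525


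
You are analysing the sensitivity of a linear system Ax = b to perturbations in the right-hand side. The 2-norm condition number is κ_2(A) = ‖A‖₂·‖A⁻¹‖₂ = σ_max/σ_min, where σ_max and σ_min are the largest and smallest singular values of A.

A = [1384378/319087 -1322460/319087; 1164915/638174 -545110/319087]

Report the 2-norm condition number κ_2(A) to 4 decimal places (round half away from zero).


275.0750

AᵀA = [9023036744761/407266054276 -2148287937705/101816513569; -2148287937705/101816513569 2046045363700/101816513569]; tr = 20460425921/484264036, det = 2856100/121066009
solving λ² − 20460425921/484264036·λ + 2856100/121066009 = 0 gives λ = 169/4, 67600/121066009
κ = σ_max/σ_min = (13/2)/(260/11003) = 275.0750


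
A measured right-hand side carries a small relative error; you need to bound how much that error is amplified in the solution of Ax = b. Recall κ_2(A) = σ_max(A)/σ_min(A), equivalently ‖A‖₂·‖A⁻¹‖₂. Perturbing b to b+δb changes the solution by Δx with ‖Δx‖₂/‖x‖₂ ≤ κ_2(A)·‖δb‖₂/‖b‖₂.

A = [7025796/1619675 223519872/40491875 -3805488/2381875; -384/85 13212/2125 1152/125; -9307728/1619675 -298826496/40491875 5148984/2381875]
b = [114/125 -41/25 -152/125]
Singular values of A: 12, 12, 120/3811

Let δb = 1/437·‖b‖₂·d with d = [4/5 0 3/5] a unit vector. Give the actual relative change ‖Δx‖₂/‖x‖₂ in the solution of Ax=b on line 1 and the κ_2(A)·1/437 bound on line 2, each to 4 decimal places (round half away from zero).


from the listed singular values, σ₁ = 12, σ_n = 120/3811
condition number: 12 ÷ (120/3811) = 381.1000
κ_2(A)·‖δb‖/‖b‖ = 0.8721
solve Ax = b  →  x = [0.1275 0.0265 -0.1333]
2-norm of b is 2.2361; of x, 0.1863
with δb = [0.0041 0.0000 0.0031], A·Δx = δb → ‖Δx‖ = 0.1625
relative error = 0.8721
realised/bound = 1 exactly: the bound is attained for this b and d

0.8721
0.8721


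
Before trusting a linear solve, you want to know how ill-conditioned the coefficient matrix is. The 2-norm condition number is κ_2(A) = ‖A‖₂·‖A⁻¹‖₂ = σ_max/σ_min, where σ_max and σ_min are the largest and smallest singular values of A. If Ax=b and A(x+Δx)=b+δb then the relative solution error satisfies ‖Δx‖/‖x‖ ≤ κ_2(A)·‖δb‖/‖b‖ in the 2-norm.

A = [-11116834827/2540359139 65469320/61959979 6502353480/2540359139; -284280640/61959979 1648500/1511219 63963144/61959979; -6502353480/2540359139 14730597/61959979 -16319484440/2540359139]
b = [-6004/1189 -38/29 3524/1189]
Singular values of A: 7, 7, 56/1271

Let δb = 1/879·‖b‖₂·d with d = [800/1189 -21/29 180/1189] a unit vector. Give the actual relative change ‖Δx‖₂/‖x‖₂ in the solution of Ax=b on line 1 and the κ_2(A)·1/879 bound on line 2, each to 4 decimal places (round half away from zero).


0.0034
0.1807

σ_max = 7, σ_min = 56/1271
κ_2(A) = 7 / (56/1271) = 158.8750
κ_2(A)·‖δb‖/‖b‖ = 0.1807
solve Ax = b  →  x = [10.1397 44.1603 -2.8671]
2-norm of b is 6.0000; of x, 45.4001
re-solving with b+δb shifts x by Δx of norm 0.1549
dividing the unrounded norms, ‖Δx‖/‖x‖ = 0.0034
tightness: 0.0034 against a bound of 0.1807 (unrounded ratio ≈ 0.0189)


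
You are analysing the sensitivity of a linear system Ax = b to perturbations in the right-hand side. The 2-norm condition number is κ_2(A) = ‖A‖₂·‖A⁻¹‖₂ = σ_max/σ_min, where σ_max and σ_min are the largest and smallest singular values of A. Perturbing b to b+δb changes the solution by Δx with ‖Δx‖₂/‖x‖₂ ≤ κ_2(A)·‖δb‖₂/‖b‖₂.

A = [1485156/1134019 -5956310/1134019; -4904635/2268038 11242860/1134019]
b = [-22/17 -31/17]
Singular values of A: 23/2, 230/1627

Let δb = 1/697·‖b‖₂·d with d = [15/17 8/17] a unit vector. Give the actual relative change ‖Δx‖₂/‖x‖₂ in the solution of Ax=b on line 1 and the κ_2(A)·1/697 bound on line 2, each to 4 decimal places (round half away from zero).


0.0016
0.1167

from the listed singular values, σ₁ = 23/2, σ_n = 230/1627
condition number: (23/2) ÷ (230/1627) = 81.3500
κ_2(A)·‖δb‖/‖b‖ = 0.1167
solve Ax = b  →  x = [-13.7837 -3.1905]
‖b‖ = 2.2361, ‖x‖ = 14.1481
Δx = A⁻¹·δb where δb = 1/697·2.2361·d; ‖Δx‖ = 0.0227
realised ‖Δx‖/‖x‖ = 0.0016
tightness: 0.0016 against a bound of 0.1167 (unrounded ratio ≈ 0.0137)


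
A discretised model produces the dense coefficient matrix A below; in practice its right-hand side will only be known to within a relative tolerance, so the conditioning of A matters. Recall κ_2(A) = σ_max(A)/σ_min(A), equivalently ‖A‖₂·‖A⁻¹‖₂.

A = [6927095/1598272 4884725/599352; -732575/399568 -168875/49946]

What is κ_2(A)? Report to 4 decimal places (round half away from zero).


M = AᵀA = [334741439225/15115227136 235356254875/5668210176; 235356254875/5668210176 165486630625/2125578816]. tr(M)=47072032225/470716416, det(M)=9765625/117679104
eigenvalues of AᵀA: λ = (tr ± √(tr²−4·det))/2 = 100, 390625/470716416
so κ_2 = √(100 / (390625/470716416)) = 347.1360

347.1360


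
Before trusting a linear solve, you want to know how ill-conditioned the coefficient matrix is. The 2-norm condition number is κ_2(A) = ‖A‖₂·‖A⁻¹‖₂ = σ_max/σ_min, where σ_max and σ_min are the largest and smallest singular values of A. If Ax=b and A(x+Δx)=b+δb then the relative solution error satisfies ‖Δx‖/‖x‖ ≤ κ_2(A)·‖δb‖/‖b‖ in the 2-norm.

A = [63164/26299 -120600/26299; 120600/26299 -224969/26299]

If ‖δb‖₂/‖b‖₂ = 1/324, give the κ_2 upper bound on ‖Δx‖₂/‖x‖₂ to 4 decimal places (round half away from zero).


0.7724

AᵀA = [64131664/2393209 -120238200/2393209; -120238200/2393209 225451249/2393209]; tr = 1002017/8281, det = 1936/8281
solving λ² − 1002017/8281·λ + 1936/8281 = 0 gives λ = 121, 16/8281
κ = σ_max/σ_min = 11/(4/91) = 250.2500
perturbation bound = 250.2500·1/324 = 0.7724


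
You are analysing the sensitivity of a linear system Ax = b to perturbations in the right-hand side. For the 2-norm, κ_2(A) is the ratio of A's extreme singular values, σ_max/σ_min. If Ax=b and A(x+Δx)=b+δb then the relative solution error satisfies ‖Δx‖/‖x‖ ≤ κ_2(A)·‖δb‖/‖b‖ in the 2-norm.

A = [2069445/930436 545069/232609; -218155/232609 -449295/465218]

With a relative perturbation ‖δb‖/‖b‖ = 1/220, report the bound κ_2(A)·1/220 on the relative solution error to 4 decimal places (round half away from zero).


M = AᵀA = [29846557825/5122551184 7834450995/1280637796; 7834450995/1280637796 8226431101/1280637796]. tr(M)=74616269/6091024, det(M)=60025/24364096
solving λ² − 74616269/6091024·λ + 60025/24364096 = 0 gives λ = 49/4, 1225/6091024
σ_max=√(49/4)=(7/2), σ_min=√(1225/6091024)=(35/2468) → κ = 246.8000
bound on ‖Δx‖/‖x‖: κ·ε = 246.8000·1/220 = 1.1218

1.1218


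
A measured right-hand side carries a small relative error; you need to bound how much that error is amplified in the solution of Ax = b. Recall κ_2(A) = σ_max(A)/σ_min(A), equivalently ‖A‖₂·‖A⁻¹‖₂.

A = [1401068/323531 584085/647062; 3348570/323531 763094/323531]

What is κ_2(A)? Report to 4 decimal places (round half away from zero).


AᵀA = [77963979796/619362769 17541095130/619362769; 17541095130/619362769 15801213601/2477451076]; tr = 194917985/1473796, det = 279841/368449
char-poly roots: 529/4 and 2116/368449
σ_max=√(529/4)=(23/2), σ_min=√(2116/368449)=(46/607) → κ = 151.7500

151.7500


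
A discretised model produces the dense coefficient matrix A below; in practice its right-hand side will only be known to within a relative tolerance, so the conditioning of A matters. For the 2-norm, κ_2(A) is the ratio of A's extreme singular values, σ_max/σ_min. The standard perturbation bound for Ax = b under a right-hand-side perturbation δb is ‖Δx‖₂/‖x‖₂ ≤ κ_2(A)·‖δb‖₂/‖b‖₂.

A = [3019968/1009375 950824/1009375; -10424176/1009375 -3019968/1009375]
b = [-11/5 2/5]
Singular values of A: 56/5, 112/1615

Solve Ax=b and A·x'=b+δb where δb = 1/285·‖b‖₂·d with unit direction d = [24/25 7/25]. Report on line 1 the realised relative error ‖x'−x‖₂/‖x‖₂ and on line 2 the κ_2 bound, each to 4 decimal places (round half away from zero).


σ_max = 56/5, σ_min = 112/1615
κ = σ_max/σ_min = (56/5)/(112/1615) = 161.5000
perturbation bound = 161.5000·1/285 = 0.5667
solve Ax = b  →  x = [7.9893 -27.7107]
‖b‖ = 2.2361, ‖x‖ = 28.8394
with δb = [0.0075 0.0022], A·Δx = δb → ‖Δx‖ = 0.1131
relative error = 0.0039
tightness: 0.0039 against a bound of 0.5667 (unrounded ratio ≈ 0.0069)

0.0039
0.5667


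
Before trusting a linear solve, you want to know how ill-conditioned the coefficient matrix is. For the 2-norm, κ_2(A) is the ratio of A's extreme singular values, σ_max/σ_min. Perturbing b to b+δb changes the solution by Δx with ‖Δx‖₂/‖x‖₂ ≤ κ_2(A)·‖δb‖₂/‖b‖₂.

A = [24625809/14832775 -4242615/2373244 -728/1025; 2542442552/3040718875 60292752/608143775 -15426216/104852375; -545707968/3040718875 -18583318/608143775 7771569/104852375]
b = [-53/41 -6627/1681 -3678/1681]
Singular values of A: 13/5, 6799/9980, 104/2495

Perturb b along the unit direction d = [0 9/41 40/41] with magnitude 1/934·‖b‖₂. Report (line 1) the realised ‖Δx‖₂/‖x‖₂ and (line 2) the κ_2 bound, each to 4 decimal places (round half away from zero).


from the listed singular values, σ₁ = 13/5, σ_n = 104/2495
κ = σ_max/σ_min = (13/5)/(104/2495) = 62.3750
worst-case relative error ≤ 62.3750 × 1/934 = 0.0668
solve Ax = b  →  x = [-18.1645 11.2184 -68.8769]
2-norm of b is 4.6904; of x, 72.1098
δb = ε·‖b‖·d = [0.0000 0.0011 0.0049]; solving A·Δx = δb gives ‖Δx‖ = 0.1205
realised ‖Δx‖/‖x‖ = 0.0017
tightness: 0.0017 against a bound of 0.0668 (unrounded ratio ≈ 0.0250)

0.0017
0.0668


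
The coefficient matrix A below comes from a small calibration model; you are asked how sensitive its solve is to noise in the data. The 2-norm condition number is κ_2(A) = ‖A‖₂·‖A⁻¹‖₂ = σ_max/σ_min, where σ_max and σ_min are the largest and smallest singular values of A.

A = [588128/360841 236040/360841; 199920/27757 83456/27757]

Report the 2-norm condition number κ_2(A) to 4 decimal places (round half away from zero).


form AᵀA = [4223966464/77457601 1759968000/77457601; 1759968000/77457601 733363264/77457601] with trace 29333312/458329 and determinant 16384/458329
eigenvalues of AᵀA: λ = (tr ± √(tr²−4·det))/2 = 64, 256/458329
so κ_2 = √(64 / (256/458329)) = 338.5000

338.5000


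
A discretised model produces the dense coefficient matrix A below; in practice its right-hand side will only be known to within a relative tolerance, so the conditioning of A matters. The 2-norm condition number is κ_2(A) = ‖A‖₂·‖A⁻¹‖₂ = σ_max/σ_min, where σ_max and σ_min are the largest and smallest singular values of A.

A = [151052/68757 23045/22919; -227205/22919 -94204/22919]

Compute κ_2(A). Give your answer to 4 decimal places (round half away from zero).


AᵀA = [22304293/216333 3097600/72111; 3097600/72111 430397/24037]; tr = 2013682/16641, det = 14641/16641
λ_max, λ_min = (2013682/16641 ± √4053940633600/276922881)/2 = 121, 121/16641
σ_max=√121=11, σ_min=√(121/16641)=(11/129) → κ = 129.0000

129.0000


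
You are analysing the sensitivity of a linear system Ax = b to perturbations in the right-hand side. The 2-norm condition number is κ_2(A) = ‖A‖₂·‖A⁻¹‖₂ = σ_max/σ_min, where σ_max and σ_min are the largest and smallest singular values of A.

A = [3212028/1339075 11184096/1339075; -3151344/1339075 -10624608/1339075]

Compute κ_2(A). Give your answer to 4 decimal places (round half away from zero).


AᵀA = [4815242064/426426125 16505451648/426426125; 16505451648/426426125 56591271936/426426125]; tr = 491252112/3411409, det = 1327104/3411409
solving λ² − 491252112/3411409·λ + 1327104/3411409 = 0 gives λ = 144, 9216/3411409
so κ_2 = √(144 / (9216/3411409)) = 230.8750

230.8750


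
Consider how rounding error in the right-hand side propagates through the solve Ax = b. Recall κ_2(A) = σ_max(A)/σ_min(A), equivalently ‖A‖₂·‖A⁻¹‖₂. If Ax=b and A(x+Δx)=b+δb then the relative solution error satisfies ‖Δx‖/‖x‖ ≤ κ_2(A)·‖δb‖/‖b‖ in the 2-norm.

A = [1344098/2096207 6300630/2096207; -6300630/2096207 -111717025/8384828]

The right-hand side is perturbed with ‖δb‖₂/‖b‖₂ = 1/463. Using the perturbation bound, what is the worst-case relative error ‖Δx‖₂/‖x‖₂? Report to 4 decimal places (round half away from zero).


0.8619

M = AᵀA = [24690385384/2613970129 219441491955/5227940258; 219441491955/5227940258 7802415639025/41823522064]. tr(M)=4876538849/24880144, det(M)=1500625/6220036
solving λ² − 4876538849/24880144·λ + 1500625/6220036 = 0 gives λ = 196, 30625/24880144
so κ_2 = √(196 / (30625/24880144)) = 399.0400
κ_2(A)·‖δb‖/‖b‖ = 0.8619


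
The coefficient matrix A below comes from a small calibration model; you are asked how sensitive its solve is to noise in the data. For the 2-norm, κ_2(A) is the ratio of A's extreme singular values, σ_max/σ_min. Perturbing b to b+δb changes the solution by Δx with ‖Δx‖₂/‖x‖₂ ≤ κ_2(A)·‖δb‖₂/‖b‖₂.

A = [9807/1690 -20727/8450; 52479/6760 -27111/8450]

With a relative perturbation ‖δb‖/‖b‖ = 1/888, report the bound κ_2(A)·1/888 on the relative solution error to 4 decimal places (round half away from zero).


0.2928

M = AᵀA = [171715257/1827904 -89433477/2284880; -89433477/2284880 23292297/1428050]. tr(M)=29812041/270400, det(M)=194481/1081600
solving λ² − 29812041/270400·λ + 194481/1081600 = 0 gives λ = 441/4, 441/270400
κ = σ_max/σ_min = (21/2)/(21/520) = 260.0000
κ_2(A)·‖δb‖/‖b‖ = 0.2928


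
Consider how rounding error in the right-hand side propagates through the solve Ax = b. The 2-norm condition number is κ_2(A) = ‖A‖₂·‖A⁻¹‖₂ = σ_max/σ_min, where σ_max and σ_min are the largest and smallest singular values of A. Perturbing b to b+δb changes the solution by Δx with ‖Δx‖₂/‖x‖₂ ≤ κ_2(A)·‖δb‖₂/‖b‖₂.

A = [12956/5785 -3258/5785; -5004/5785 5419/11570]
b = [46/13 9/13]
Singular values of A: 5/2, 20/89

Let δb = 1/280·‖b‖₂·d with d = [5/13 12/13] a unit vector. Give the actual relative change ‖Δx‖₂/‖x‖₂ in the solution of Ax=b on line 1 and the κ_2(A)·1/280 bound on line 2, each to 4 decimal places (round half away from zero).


σ_max = 5/2, σ_min = 20/89
κ_2(A) = (5/2) / (20/89) = 11.1250
worst-case relative error ≤ 11.1250 × 1/280 = 0.0397
solve Ax = b  →  x = [3.6440 8.2080]
‖b‖ = 3.6056, ‖x‖ = 8.9805
Δx = A⁻¹·δb where δb = 1/280·3.6056·d; ‖Δx‖ = 0.0573
realised ‖Δx‖/‖x‖ = 0.0064
so the bound overstates the realised error by a factor of ≈ 6.2269 (computed from the unrounded values)

0.0064
0.0397


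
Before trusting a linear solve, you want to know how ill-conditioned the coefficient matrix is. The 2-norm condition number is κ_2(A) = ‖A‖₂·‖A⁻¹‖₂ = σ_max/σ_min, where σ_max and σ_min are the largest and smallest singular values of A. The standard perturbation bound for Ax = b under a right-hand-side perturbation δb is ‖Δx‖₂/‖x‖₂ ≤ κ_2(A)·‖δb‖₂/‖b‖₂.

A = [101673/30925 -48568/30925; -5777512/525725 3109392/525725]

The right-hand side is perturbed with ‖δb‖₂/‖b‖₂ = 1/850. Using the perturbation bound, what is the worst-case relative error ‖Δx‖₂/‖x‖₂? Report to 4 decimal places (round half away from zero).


M = AᵀA = [58187445121/442218841 -31026635640/442218841; -31026635640/442218841 16560042304/442218841]. tr(M)=258641825/1530169, det(M)=7311616/1530169
eigenvalues of AᵀA: λ = (tr ± √(tr²−4·det))/2 = 169, 43264/1530169
so κ_2 = √(169 / (43264/1530169)) = 77.3125
κ_2(A)·‖δb‖/‖b‖ = 0.0910

0.0910


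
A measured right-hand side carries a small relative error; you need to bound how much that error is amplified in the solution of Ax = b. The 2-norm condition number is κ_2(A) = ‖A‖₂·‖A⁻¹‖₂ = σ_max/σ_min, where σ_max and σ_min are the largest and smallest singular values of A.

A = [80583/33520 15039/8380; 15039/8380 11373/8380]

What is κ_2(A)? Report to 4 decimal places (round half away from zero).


335.2000

form AᵀA = [404494569/44943616 75841677/11235904; 75841677/11235904 7110333/1404488] with trace 632025225/44943616 and determinant 1265625/719097856
λ_max, λ_min = (632025225/44943616 ± √399441664595300625/2019928619155456)/2 = 225/16, 5625/44943616
κ_2(A) = √(λ_max/λ_min) = √((225/16) / (5625/44943616)) = 335.2000


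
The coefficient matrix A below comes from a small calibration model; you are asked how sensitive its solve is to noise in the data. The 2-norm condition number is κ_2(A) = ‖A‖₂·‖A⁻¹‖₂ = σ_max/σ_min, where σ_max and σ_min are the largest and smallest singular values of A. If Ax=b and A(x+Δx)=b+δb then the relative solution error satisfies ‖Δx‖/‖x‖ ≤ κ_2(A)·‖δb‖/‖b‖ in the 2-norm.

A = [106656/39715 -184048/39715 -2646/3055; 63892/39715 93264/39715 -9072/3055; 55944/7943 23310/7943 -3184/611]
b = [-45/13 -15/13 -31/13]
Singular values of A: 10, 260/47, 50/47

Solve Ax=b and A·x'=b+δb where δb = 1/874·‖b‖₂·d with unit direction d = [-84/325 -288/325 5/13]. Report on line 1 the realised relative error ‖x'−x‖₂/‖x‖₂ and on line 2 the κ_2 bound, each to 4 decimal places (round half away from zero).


0.0042
0.0108

σ_max = 10, σ_min = 50/47
κ_2(A) = 10 / (50/47) = 9.4000
κ_2(A)·‖δb‖/‖b‖ = 0.0108
solve Ax = b  →  x = [0.0905 0.6252 0.9320]
‖b‖ = 4.3589, ‖x‖ = 1.1259
Δx = A⁻¹·δb where δb = 1/874·4.3589·d; ‖Δx‖ = 0.0047
relative error = 0.0042
realised/bound (from unrounded values) ≈ 0.3871


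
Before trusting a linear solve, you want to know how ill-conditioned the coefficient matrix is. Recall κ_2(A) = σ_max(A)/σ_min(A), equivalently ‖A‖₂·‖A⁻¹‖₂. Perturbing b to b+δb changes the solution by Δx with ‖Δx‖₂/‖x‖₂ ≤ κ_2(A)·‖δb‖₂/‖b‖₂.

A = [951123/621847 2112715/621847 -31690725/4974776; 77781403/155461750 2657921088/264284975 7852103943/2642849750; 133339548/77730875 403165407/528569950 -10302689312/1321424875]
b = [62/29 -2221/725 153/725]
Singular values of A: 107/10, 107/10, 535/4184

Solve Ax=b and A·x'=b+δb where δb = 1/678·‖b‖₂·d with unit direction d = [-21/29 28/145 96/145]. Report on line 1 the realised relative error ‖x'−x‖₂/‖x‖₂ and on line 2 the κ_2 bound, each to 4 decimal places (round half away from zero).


0.0028
0.1234

from the listed singular values, σ₁ = 107/10, σ_n = 535/4184
κ = σ_max/σ_min = (107/10)/(535/4184) = 83.6800
κ_2(A)·‖δb‖/‖b‖ = 0.1234
solve Ax = b  →  x = [-15.2391 1.4112 -3.2419]
‖b‖ = 3.7417, ‖x‖ = 15.6439
with δb = [-0.0040 0.0011 0.0037], A·Δx = δb → ‖Δx‖ = 0.0432
realised ‖Δx‖/‖x‖ = 0.0028
realised/bound (from unrounded values) ≈ 0.0224


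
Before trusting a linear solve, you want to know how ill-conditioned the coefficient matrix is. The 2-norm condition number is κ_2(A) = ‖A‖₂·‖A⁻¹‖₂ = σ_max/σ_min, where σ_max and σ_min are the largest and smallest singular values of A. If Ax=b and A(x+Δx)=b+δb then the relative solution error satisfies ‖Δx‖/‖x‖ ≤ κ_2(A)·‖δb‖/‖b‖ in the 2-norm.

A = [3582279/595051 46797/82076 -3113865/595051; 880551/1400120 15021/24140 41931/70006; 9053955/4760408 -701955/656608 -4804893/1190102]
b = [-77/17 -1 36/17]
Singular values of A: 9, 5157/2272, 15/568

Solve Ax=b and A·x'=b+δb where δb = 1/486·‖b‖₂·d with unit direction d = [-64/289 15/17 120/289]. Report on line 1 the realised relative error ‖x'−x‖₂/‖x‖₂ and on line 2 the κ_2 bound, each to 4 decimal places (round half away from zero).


from the listed singular values, σ₁ = 9, σ_n = 15/568
κ = σ_max/σ_min = 9/(15/568) = 340.8000
bound on ‖Δx‖/‖x‖: κ·ε = 340.8000·1/486 = 0.7012
solve Ax = b  →  x = [15.2016 -31.3507 14.9381]
‖b‖₂ = 5.0990 and ‖x‖₂ = 37.9091
δb = ε·‖b‖·d = [-0.0023 0.0093 0.0044]; solving A·Δx = δb gives ‖Δx‖ = 0.3973
relative error = 0.0105
so the bound overstates the realised error by a factor of ≈ 66.9113 (computed from the unrounded values)

0.0105
0.7012


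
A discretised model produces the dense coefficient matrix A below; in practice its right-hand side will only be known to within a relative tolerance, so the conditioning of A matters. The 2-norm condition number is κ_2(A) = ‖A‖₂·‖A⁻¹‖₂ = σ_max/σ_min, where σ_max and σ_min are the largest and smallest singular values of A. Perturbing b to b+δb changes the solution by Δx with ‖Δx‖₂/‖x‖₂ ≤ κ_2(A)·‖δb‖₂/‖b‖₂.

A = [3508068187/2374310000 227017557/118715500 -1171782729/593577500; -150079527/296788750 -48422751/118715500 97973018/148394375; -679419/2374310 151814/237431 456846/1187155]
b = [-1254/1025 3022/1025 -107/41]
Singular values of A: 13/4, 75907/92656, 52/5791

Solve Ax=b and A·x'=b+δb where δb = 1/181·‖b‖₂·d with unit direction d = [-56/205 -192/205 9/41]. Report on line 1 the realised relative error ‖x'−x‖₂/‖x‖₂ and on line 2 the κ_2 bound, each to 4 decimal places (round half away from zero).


from the listed singular values, σ₁ = 13/4, σ_n = 52/5791
κ = σ_max/σ_min = (13/4)/(52/5791) = 361.9375
worst-case relative error ≤ 361.9375 × 1/181 = 1.9997
solve Ax = b  →  x = [-266.6934 -2.3223 -201.2357]
2-norm of b is 4.1231; of x, 334.1056
re-solving with b+δb shifts x by Δx of norm 2.5369
realised ‖Δx‖/‖x‖ = 0.0076
realised/bound (from unrounded values) ≈ 0.0038

0.0076
1.9997


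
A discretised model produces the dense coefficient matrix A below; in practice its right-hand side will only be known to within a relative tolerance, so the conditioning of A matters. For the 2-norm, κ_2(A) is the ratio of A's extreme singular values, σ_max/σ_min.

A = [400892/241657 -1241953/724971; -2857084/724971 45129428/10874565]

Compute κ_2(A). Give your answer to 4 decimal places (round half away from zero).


288.4500

M = AᵀA = [56860109728/3109958289 -895524098588/46649374335; -895524098588/46649374335 14104827833161/699740615025]. tr(M)=31983772321/832034025, det(M)=14776336/832034025
λ_max, λ_min = (31983772321/832034025 ± √1022912514224298397441/692280618757700625)/2 = 961/25, 15376/33281361
κ_2(A) = √(λ_max/λ_min) = √((961/25) / (15376/33281361)) = 288.4500


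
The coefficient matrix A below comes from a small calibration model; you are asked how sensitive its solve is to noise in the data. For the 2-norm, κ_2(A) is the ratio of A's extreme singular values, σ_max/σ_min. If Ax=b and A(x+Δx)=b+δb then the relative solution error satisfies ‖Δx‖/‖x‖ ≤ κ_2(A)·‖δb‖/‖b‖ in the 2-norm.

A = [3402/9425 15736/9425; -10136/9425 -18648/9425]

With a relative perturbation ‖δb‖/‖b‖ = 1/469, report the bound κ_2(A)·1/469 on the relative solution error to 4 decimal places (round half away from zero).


0.0155

AᵀA = [4572484/3553225 388080/142129; 388080/142129 23814784/3553225]; tr = 167972/21025, det = 614656/525625
λ_max, λ_min = (167972/21025 ± √41835024/707281)/2 = 196/25, 3136/21025
κ = σ_max/σ_min = (14/5)/(56/145) = 7.2500
worst-case relative error ≤ 7.2500 × 1/469 = 0.0155


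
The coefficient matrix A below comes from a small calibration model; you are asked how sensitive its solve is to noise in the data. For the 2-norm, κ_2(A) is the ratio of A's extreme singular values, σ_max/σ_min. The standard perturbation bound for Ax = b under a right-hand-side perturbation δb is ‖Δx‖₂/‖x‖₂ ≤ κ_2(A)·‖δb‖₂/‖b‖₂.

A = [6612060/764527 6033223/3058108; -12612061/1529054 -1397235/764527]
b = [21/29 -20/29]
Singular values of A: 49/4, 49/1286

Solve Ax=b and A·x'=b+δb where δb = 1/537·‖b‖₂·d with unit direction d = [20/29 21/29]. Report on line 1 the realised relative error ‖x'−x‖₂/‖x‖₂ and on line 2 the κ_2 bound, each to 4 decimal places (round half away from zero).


0.5987
0.5987

largest singular value 49/4, smallest 49/1286
κ_2(A) = (49/4) / (49/1286) = 321.5000
perturbation bound = 321.5000·1/537 = 0.5987
solve Ax = b  →  x = [0.0796 0.0179]
2-norm of b is 1.0000; of x, 0.0816
with δb = [0.0013 0.0013], A·Δx = δb → ‖Δx‖ = 0.0489
realised ‖Δx‖/‖x‖ = 0.5987
tightness: 0.5987 against a bound of 0.5987; the bound is attained (ratio 1)


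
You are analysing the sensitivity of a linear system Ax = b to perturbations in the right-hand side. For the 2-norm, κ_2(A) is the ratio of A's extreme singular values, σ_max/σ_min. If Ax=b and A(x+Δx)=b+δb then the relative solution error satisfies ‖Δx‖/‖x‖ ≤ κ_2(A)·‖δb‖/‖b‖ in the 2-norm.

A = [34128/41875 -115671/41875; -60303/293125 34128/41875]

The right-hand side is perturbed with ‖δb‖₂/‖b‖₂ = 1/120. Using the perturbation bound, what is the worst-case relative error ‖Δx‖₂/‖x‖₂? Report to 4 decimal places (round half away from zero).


0.7817

M = AᵀA = [97132401/137475625 -47506176/19639375; -47506176/19639375 23271201/2805625]. tr(M)=1979874/219961, det(M)=2025/219961
solving λ² − 1979874/219961·λ + 2025/219961 = 0 gives λ = 9, 225/219961
so κ_2 = √(9 / (225/219961)) = 93.8000
perturbation bound = 93.8000·1/120 = 0.7817


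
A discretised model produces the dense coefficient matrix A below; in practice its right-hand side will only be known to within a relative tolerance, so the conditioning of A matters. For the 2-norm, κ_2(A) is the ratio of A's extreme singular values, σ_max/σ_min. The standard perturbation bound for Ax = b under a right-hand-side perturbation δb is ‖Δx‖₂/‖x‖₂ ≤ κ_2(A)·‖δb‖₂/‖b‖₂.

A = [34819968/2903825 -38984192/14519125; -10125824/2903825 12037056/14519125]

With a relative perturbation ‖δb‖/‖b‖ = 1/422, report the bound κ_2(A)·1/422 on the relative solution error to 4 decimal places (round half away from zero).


0.6713

AᵀA = [2103939973120/13491519409 -2366901485568/67457597045; -2366901485568/67457597045 2663452708864/337287985225]; tr = 32874450944/200647225, det = 67108864/200647225
λ_max, λ_min = (32874450944/200647225 ± √1080675664040124481536/40259308900200625)/2 = 4096/25, 16384/8025889
κ = σ_max/σ_min = (64/5)/(128/2833) = 283.3000
bound on ‖Δx‖/‖x‖: κ·ε = 283.3000·1/422 = 0.6713


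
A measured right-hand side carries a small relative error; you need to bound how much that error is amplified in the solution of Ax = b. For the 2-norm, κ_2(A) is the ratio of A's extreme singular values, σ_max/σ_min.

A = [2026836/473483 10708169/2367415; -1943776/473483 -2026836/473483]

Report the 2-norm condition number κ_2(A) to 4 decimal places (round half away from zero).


302.6125

form AᵀA = [9377323792/266570929 49229819604/1332854645; 49229819604/1332854645 258461935321/6664273225] with trace 586082081/7924225 and determinant 473344/7924225
solving λ² − 586082081/7924225·λ + 473344/7924225 = 0 gives λ = 1849/25, 256/316969
κ = σ_max/σ_min = (43/5)/(16/563) = 302.6125


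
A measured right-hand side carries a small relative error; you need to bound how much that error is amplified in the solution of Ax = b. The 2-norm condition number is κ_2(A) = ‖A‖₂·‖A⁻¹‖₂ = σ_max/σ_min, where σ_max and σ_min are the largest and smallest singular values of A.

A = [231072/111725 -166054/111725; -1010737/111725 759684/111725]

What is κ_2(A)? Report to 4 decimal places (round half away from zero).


AᵀA = [639490513/7425625 -479602116/7425625; -479602116/7425625 359722612/7425625]; tr = 1598741/11881, det = 2829124/7425625
char-poly roots: 3364/25 and 841/297025
κ = σ_max/σ_min = (58/5)/(29/545) = 218.0000

218.0000


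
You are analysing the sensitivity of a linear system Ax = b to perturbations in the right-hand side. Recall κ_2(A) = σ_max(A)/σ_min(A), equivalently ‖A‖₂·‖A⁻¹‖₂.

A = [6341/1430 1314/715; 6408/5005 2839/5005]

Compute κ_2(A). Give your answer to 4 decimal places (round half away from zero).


form AᵀA = [85378225/4008004 8893125/1002001; 8893125/1002001 3706525/1002001] with trace 592925/23716 and determinant 625/23716
char-poly roots: 25 and 25/23716
κ = σ_max/σ_min = 5/(5/154) = 154.0000

154.0000


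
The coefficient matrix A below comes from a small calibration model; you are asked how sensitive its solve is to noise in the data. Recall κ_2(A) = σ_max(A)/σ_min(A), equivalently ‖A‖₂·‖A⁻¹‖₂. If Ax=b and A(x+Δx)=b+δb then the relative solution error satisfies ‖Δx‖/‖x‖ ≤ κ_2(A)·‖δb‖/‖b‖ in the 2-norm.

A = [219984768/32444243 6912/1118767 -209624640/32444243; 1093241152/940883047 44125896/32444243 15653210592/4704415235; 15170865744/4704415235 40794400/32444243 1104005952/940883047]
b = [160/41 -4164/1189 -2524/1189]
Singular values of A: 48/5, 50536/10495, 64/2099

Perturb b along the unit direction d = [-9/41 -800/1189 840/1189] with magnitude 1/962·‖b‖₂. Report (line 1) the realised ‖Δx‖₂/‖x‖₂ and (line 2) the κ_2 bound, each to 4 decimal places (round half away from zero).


from the listed singular values, σ₁ = 48/5, σ_n = 64/2099
condition number: (48/5) ÷ (64/2099) = 314.8500
κ_2(A)·‖δb‖/‖b‖ = 0.3273
solve Ax = b  →  x = [-0.2271 -0.3195 -0.8426]
2-norm of b is 5.6569; of x, 0.9293
re-solving with b+δb shifts x by Δx of norm 0.1929
dividing the unrounded norms, ‖Δx‖/‖x‖ = 0.2075
realised/bound (from unrounded values) ≈ 0.6341

0.2075
0.3273
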